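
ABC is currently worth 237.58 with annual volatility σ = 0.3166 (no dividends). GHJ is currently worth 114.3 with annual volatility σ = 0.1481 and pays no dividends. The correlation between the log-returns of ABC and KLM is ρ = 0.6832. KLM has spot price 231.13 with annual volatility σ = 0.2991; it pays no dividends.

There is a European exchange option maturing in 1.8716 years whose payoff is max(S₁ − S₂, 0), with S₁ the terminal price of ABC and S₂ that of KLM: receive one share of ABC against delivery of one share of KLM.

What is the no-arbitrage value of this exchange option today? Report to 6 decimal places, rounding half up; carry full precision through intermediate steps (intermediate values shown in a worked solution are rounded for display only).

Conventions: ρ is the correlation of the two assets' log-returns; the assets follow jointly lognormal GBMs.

exchange price = 34.591756

σ_eff = √(σ₁² + σ₂² − 2ρσ₁σ₂) = √(0.3166² + 0.2991² − 2·0.6832·0.3166·0.2991) = 0.245571
d₁ = (ln(S₁/S₂) + (q₂ − q₁ + σ_eff²/2)T) / (σ_eff√T) = (ln(237.58/231.13) + (0.0 − 0.0 + 0.030153)·1.8716) / 0.335957 = 0.249906
d₂ = d₁ − σ_eff√T = 0.249906 − 0.335957 = -0.086051
N(d₁) = 0.598670,  N(d₂) = 0.465713
V = S₁·e^{−q₁T}·N(d₁) − S₂·e^{−q₂T}·N(d₂) = 142.231998 − 107.640242 = 34.591756
Key observation: the rate r is irrelevant here: denominating values in KLM turns the exchange into a ratio option on S₁/S₂, and discounting at r drops out.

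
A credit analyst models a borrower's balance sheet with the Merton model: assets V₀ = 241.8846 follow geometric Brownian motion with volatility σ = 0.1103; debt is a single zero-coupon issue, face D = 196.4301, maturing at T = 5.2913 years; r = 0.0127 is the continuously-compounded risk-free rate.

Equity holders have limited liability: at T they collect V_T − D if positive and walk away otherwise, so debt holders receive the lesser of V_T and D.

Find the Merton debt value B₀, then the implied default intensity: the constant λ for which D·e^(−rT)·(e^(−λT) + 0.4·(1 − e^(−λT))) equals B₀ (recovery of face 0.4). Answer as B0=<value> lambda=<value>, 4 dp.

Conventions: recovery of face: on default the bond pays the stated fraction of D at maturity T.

B0=179.9058 lambda=0.0066

Apply the equity-as-call identities (strike 196.4301, horizon 5.2913 years):
d₁ = [ln(V₀/D) + (r + σ²/2)T] / (σ√T)
   = [ln(241.8846/196.4301) + (0.0127 + 0.5·0.1103²)·5.2913] / (0.1103·√5.2913)
   = [0.208154 + 0.099387] / 0.253721 = 1.212121
d₂ = d₁ − σ√T = 1.212121 − 0.253721 = 0.958400
N(d₁) = 0.887267,  N(d₂) = 0.831069,  e^(−rT) = 0.935009
E₀ = V₀·N(d₁) − D·e^(−rT)·N(d₂)
   = 241.8846·0.887267 − 196.4301·0.935009·0.831069 = 61.978816
B₀ = V₀ − E₀ = 241.8846 − 61.978816 = 179.905784
e^(−λT) = (B₀·e^(rT)/D − 0.4)/(1 − 0.4) = (179.9058·1.069509/196.4301 − 0.4)/0.6 = 0.96589747
λ = −ln(0.96589747)/5.2913 = 0.006557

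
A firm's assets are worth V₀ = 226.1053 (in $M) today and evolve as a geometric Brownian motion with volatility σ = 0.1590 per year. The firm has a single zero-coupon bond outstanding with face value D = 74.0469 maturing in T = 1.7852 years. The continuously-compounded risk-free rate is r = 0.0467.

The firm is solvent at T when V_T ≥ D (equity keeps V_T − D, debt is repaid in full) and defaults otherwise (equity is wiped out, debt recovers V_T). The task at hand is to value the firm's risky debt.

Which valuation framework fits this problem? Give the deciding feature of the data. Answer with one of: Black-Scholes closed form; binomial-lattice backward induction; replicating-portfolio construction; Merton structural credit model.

framework: Merton structural credit model

Key observation: the asked-for credit quantity lives on the firm's capital structure — asset value, asset volatility, debt face 74.0469 — which is the structural model's domain.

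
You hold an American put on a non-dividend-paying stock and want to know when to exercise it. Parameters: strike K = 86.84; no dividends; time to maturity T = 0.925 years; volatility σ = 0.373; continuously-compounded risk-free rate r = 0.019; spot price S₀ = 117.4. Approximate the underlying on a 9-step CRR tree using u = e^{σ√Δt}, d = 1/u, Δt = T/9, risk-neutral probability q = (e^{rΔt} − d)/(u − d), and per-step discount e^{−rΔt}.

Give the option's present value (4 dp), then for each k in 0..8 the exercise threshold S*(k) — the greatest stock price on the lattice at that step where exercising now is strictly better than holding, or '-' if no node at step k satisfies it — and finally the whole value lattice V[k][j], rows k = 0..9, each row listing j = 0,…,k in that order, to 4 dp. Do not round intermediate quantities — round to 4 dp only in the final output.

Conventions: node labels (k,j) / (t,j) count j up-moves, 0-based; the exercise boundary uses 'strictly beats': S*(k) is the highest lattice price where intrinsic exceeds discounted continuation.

price = 3.7885
boundary = - - - - - - 57.2889 64.5659 72.7673
tree:
3.7885
5.7104 1.7077
8.4277 2.7698 0.5561
12.1324 4.4213 0.9798 0.0962
16.9552 6.9215 1.7122 0.1848 0.0000
22.8665 10.5765 2.9629 0.3550 0.0000 0.0000
29.5511 15.6687 5.0654 0.6818 0.0000 0.0000 0.0000
36.0079 22.2741 8.5279 1.3094 0.0000 0.0000 0.0000 0.0000
41.7371 29.5511 14.0727 2.5147 0.0000 0.0000 0.0000 0.0000 0.0000
46.8205 36.0079 22.2741 4.8295 0.0000 0.0000 0.0000 0.0000 0.0000 0.0000

params: Δt=0.10278 u=1.12702 d=0.88729 q=0.47829 e^(-rΔt)=0.99805
t_9 payoffs: 46.8205 36.0079 22.2741 4.8295 0.0000 0.0000 0.0000 0.0000 0.0000 0.0000
t_8: node(8,0) S=45.1029 payoff=41.7371 vs cont=41.5677 → 41.7371 [stop]  node(8,1) S=57.2889 payoff=29.5511 vs cont=29.3817 → 29.5511 [stop]  node(8,2) S=72.7673 payoff=14.0727 vs cont=13.9033 → 14.0727 [stop]  node(8,3) S=92.4277 payoff=0.0000 vs cont=2.5147 → 2.5147 [wait]  node(8,4) S=117.4000 payoff=0.0000 vs cont=0.0000 → 0.0000 [wait]  node(8,5) S=149.1193 payoff=0.0000 vs cont=0.0000 → 0.0000 [wait]  node(8,6) S=189.4086 payoff=0.0000 vs cont=0.0000 → 0.0000 [wait]  node(8,7) S=240.5834 payoff=0.0000 vs cont=0.0000 → 0.0000 [wait]  node(8,8) S=305.5846 payoff=0.0000 vs cont=0.0000 → 0.0000 [wait]  ⇒ S*(8)=72.7673
t_7: node(7,0) S=50.8321 payoff=36.0079 vs cont=35.8385 → 36.0079 [stop]  node(7,1) S=64.5659 payoff=22.2741 vs cont=22.1046 → 22.2741 [stop]  node(7,2) S=82.0105 payoff=4.8295 vs cont=8.5279 → 8.5279 [wait]  node(7,3) S=104.1682 payoff=0.0000 vs cont=1.3094 → 1.3094 [wait]  node(7,4) S=132.3125 payoff=0.0000 vs cont=0.0000 → 0.0000 [wait]  node(7,5) S=168.0610 payoff=0.0000 vs cont=0.0000 → 0.0000 [wait]  node(7,6) S=213.4680 payoff=0.0000 vs cont=0.0000 → 0.0000 [wait]  node(7,7) S=271.1431 payoff=0.0000 vs cont=0.0000 → 0.0000 [wait]  ⇒ S*(7)=64.5659
t_6: node(6,0) S=57.2889 payoff=29.5511 vs cont=29.3817 → 29.5511 [stop]  node(6,1) S=72.7673 payoff=14.0727 vs cont=15.6687 → 15.6687 [wait]  node(6,2) S=92.4277 payoff=0.0000 vs cont=5.0654 → 5.0654 [wait]  node(6,3) S=117.4000 payoff=0.0000 vs cont=0.6818 → 0.6818 [wait]  node(6,4) S=149.1193 payoff=0.0000 vs cont=0.0000 → 0.0000 [wait]  node(6,5) S=189.4086 payoff=0.0000 vs cont=0.0000 → 0.0000 [wait]  node(6,6) S=240.5834 payoff=0.0000 vs cont=0.0000 → 0.0000 [wait]  ⇒ S*(6)=57.2889
t_5: node(5,0) S=64.5659 payoff=22.2741 vs cont=22.8665 → 22.8665 [wait]  node(5,1) S=82.0105 payoff=4.8295 vs cont=10.5765 → 10.5765 [wait]  node(5,2) S=104.1682 payoff=0.0000 vs cont=2.9629 → 2.9629 [wait]  node(5,3) S=132.3125 payoff=0.0000 vs cont=0.3550 → 0.3550 [wait]  node(5,4) S=168.0610 payoff=0.0000 vs cont=0.0000 → 0.0000 [wait]  node(5,5) S=213.4680 payoff=0.0000 vs cont=0.0000 → 0.0000 [wait]  ⇒ S*(5)=-
t_4: node(4,0) S=72.7673 payoff=14.0727 vs cont=16.9552 → 16.9552 [wait]  node(4,1) S=92.4277 payoff=0.0000 vs cont=6.9215 → 6.9215 [wait]  node(4,2) S=117.4000 payoff=0.0000 vs cont=1.7122 → 1.7122 [wait]  node(4,3) S=149.1193 payoff=0.0000 vs cont=0.1848 → 0.1848 [wait]  node(4,4) S=189.4086 payoff=0.0000 vs cont=0.0000 → 0.0000 [wait]  ⇒ S*(4)=-
t_3: node(3,0) S=82.0105 payoff=4.8295 vs cont=12.1324 → 12.1324 [wait]  node(3,1) S=104.1682 payoff=0.0000 vs cont=4.4213 → 4.4213 [wait]  node(3,2) S=132.3125 payoff=0.0000 vs cont=0.9798 → 0.9798 [wait]  node(3,3) S=168.0610 payoff=0.0000 vs cont=0.0962 → 0.0962 [wait]  ⇒ S*(3)=-
t_2: node(2,0) S=92.4277 payoff=0.0000 vs cont=8.4277 → 8.4277 [wait]  node(2,1) S=117.4000 payoff=0.0000 vs cont=2.7698 → 2.7698 [wait]  node(2,2) S=149.1193 payoff=0.0000 vs cont=0.5561 → 0.5561 [wait]  ⇒ S*(2)=-
t_1: node(1,0) S=104.1682 payoff=0.0000 vs cont=5.7104 → 5.7104 [wait]  node(1,1) S=132.3125 payoff=0.0000 vs cont=1.7077 → 1.7077 [wait]  ⇒ S*(1)=-
t_0: node(0,0) S=117.4000 payoff=0.0000 vs cont=3.7885 → 3.7885 [wait]  ⇒ S*(0)=-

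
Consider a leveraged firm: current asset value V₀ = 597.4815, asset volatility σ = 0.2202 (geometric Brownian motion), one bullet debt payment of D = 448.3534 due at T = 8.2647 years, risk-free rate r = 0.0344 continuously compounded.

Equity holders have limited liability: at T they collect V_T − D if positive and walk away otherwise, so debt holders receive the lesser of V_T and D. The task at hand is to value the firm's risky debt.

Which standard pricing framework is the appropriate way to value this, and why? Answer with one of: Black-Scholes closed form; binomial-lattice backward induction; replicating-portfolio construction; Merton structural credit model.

Key observation: the asked-for credit quantity lives on the firm's capital structure — asset value, asset volatility, debt face 448.3534 — which is the structural model's domain.

framework: Merton structural credit model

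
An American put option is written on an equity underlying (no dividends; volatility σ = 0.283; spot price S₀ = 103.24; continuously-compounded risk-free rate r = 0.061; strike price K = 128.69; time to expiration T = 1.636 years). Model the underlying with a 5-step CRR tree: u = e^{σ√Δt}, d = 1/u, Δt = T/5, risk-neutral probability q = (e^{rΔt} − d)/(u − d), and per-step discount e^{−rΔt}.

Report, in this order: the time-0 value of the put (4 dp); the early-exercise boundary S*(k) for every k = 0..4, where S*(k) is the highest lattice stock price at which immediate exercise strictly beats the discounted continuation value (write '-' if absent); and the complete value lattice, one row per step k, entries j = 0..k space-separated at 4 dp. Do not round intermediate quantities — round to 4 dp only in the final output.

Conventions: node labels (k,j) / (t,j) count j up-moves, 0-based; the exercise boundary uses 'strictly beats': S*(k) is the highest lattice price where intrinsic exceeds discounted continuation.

price = 27.3369
boundary = - 87.8101 74.6863 87.8101 103.2400
tree:
27.3369
40.8799 15.9728
54.0037 26.1680 7.2399
65.1661 40.8799 13.6867 1.6072
74.6602 54.0037 25.4500 3.4273 0.0000
82.7353 65.1661 40.8799 7.3088 0.0000 0.0000

Δt=0.32720, u=1.17572, d=0.85054, q=0.52161, disc=e^(-rΔt)=0.98024
k=5 terminal: V=max(K-S,0) → 82.7353 65.1661 40.8799 7.3088 0.0000 0.0000
k=4: j=0 S=54.0298 intr=74.6602 cont=72.1171 V=74.6602[EX]; j=1 S=74.6863 intr=54.0037 cont=51.4606 V=54.0037[EX]; j=2 S=103.2400 intr=25.4500 cont=22.9069 V=25.4500[EX]; j=3 S=142.7102 intr=0.0000 cont=3.4273 V=3.4273[hold]; j=4 S=197.2706 intr=0.0000 cont=0.0000 V=0.0000[hold]  S*(4)=103.2400
k=3: j=0 S=63.5239 intr=65.1661 cont=62.6230 V=65.1661[EX]; j=1 S=87.8101 intr=40.8799 cont=38.3368 V=40.8799[EX]; j=2 S=121.3812 intr=7.3088 cont=13.6867 V=13.6867[hold]; j=3 S=167.7872 intr=0.0000 cont=1.6072 V=1.6072[hold]  S*(3)=87.8101
k=2: j=0 S=74.6863 intr=54.0037 cont=51.4606 V=54.0037[EX]; j=1 S=103.2400 intr=25.4500 cont=26.1680 V=26.1680[hold]; j=2 S=142.7102 intr=0.0000 cont=7.2399 V=7.2399[hold]  S*(2)=74.6863
k=1: j=0 S=87.8101 intr=40.8799 cont=38.7039 V=40.8799[EX]; j=1 S=121.3812 intr=7.3088 cont=15.9728 V=15.9728[hold]  S*(1)=87.8101
k=0: j=0 S=103.2400 intr=25.4500 cont=27.3369 V=27.3369[hold]  S*(0)=-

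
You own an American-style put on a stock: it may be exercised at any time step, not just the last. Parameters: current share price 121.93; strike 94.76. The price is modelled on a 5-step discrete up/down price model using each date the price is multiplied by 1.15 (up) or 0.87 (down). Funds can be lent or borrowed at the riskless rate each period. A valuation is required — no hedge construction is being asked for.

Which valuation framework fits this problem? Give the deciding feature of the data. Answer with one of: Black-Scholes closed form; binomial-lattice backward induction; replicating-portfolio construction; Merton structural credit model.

framework: binomial-lattice backward induction

Key observation: the put (strike 94.76 on spot 121.93) is American-style on a 5-step discrete price model, so the early-exercise decision at every node requires stepwise backward valuation — a closed form cannot price the exercise right.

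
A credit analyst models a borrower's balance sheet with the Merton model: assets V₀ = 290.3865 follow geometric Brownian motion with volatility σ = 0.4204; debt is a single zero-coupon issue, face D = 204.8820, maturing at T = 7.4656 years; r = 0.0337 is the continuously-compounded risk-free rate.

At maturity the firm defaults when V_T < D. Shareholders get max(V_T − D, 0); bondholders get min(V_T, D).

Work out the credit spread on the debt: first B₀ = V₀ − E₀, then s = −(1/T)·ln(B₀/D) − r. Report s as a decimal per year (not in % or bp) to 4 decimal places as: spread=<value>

Equity is a call on the firm's assets struck at D = 204.8820:
d₁ = [ln(V₀/D) + (r + σ²/2)T] / (σ√T)
   = [ln(290.3865/204.8820) + (0.0337 + 0.5·0.4204²)·7.4656] / (0.4204·√7.4656)
   = [0.348779 + 0.911311] / 1.148669 = 1.097000
d₂ = d₁ − σ√T = 1.097000 − 1.148669 = -0.051670
N(d₁) = 0.863679,  N(d₂) = 0.479396,  e^(−rT) = 0.777563
E₀ = V₀·N(d₁) − D·e^(−rT)·N(d₂)
   = 290.3865·0.863679 − 204.8820·0.777563·0.479396 = 174.428876
B₀ = V₀ − E₀ = 290.3865 − 174.428876 = 115.957624
spread = −(1/T)·ln(B₀/D) − r = −(1/7.4656)·ln(115.957624/204.8820) − 0.0337 = 0.04254429

spread=0.0425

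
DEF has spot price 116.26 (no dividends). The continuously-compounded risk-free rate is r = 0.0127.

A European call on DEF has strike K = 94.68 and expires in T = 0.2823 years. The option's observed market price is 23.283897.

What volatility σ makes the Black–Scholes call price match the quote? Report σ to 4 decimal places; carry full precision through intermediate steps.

sigma = 0.3578

At σ = 0.3578 the Black–Scholes value reproduces the quote:
σ√T = 0.3578·√0.2823 = 0.190106
d₁ = (ln(S/K) + (r+σ²/2)T) / (σ√T) = (ln(116.26/94.68) + (0.0127+0.3578²/2)·0.2823) / 0.190106 = (0.205326 + 0.021655) / 0.190106 = 1.193974
d₂ = d₁ − σ√T = 1.193974 − 0.190106 = 1.003868
e^{−rT} = 0.996421
N(d₁) = 0.883756,  N(d₂) = 0.842279
V = S·N(d₁) − K·e^{−rT}·N(d₂) = 102.745468 − 79.461571 = 23.283897 (equal to the quote); since ∂V/∂σ > 0 for all σ, the implied volatility is unique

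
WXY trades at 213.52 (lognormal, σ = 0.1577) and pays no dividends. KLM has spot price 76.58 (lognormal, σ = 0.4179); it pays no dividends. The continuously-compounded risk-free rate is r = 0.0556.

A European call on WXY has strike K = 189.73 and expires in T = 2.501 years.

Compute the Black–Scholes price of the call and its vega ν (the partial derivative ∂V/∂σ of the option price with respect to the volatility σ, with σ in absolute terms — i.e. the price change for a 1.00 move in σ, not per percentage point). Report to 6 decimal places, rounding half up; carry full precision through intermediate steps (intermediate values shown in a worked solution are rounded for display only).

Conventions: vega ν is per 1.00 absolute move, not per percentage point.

price = 52.077274
ν = 69.065322

σ√T = 0.1577·√2.501 = 0.249395
d₁ = (ln(S/K) + (r+σ²/2)T) / (σ√T) = (ln(213.52/189.73) + (0.0556+0.1577²/2)·2.501) / 0.249395 = (0.118128 + 0.170155) / 0.249395 = 1.155928
d₂ = d₁ − σ√T = 1.155928 − 0.249395 = 0.906532
e^{−rT} = 0.870180
N(d₁) = 0.876145,  N(d₂) = 0.817673
Call price V = S·N(d₁) − K·e^{−rT}·N(d₂) = 187.074407 − 134.997133 = 52.077274
φ(d₁) = (1/√(2π))·e^{−d₁²/2} = 0.204534
ν = S·φ(d₁)·√T = 69.065322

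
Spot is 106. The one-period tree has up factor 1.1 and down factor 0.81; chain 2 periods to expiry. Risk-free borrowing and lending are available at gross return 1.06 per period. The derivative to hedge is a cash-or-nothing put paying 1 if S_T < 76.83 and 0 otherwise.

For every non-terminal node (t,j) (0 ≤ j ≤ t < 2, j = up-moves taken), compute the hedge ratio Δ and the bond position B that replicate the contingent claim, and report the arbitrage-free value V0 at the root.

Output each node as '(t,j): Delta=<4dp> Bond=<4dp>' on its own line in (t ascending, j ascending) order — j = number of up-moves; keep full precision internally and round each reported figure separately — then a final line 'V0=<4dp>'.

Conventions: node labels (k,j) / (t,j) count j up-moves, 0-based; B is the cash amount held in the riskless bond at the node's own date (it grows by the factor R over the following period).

The replicating-portfolio and risk-neutral prices coincide; use p* = (1.06−0.81)/(1.1−0.81) = 0.8621 for the latter.
At maturity the claim pays: V(2,0)=1.0000, V(2,1)=0.0000, V(2,2)=0.0000
  t=1,j=0: stock 85.8600 → up 94.4460 (V=0.0000), down 69.5466 (V=1.0000). Price 0.1301; hedge Δ=-0.0402, bond B=3.5784.
  t=1,j=1: stock 116.6000 → up 128.2600 (V=0.0000), down 94.4460 (V=0.0000). Price 0.0000; hedge Δ=0.0000, bond B=0.0000.
  t=0,j=0: stock 106.0000 → up 116.6000 (V=0.0000), down 85.8600 (V=0.1301). Price 0.0169; hedge Δ=-0.0042, bond B=0.4656.
Check: Δ(0,0)·S0 + B(0,0) = 0.0169 = V0.

(0,0): Delta=-0.0042 Bond=0.4656
(1,0): Delta=-0.0402 Bond=3.5784
(1,1): Delta=0.0000 Bond=0.0000
V0=0.0169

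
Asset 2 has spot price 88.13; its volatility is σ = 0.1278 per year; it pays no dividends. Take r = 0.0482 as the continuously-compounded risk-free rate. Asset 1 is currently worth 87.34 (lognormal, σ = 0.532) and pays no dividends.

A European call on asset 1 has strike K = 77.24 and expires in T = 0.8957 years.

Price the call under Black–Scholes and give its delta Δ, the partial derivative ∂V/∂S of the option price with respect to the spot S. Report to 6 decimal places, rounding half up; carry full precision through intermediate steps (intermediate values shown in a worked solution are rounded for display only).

σ√T = 0.532·√0.8957 = 0.503492
d₁ = (ln(S/K) + (r+σ²/2)T) / (σ√T) = (ln(87.34/77.24) + (0.0482+0.532²/2)·0.8957) / 0.503492 = (0.122891 + 0.169925) / 0.503492 = 0.581570
d₂ = d₁ − σ√T = 0.581570 − 0.503492 = 0.078078
e^{−rT} = 0.957746
N(d₁) = 0.719572,  N(d₂) = 0.531117
Call price V = S·N(d₁) − K·e^{−rT}·N(d₂) = 62.847406 − 39.290060 = 23.557347
Δ = N(d₁) = 0.719572

price = 23.557347
Δ = 0.719572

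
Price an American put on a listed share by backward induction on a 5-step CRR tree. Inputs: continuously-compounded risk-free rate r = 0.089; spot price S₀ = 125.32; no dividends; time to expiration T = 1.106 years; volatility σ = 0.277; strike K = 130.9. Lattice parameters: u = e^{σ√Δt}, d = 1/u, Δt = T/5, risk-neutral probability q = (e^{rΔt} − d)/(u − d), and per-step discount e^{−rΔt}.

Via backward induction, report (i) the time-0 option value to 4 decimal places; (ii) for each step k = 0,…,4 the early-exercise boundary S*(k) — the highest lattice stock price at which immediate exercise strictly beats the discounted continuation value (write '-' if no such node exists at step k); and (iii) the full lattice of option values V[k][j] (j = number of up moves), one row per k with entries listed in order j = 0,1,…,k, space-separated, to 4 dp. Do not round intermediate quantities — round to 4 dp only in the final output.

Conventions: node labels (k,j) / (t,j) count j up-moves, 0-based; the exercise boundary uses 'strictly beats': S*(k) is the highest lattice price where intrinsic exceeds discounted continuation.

Δt=0.22120, u=1.13915, d=0.87785, q=0.54357, disc=e^(-rΔt)=0.98051
k=5 terminal: V=max(K-S,0) → 65.5682 46.1221 20.8877 0.0000 0.0000 0.0000
k=4: j=0 S=74.4224 intr=56.4776 cont=53.9258 V=56.4776[EX]; j=1 S=96.5744 intr=34.3256 cont=31.7738 V=34.3256[EX]; j=2 S=125.3200 intr=5.5800 cont=9.3480 V=9.3480[hold]; j=3 S=162.6218 intr=0.0000 cont=0.0000 V=0.0000[hold]; j=4 S=211.0266 intr=0.0000 cont=0.0000 V=0.0000[hold]  S*(4)=96.5744
k=3: j=0 S=84.7779 intr=46.1221 cont=43.5703 V=46.1221[EX]; j=1 S=110.0123 intr=20.8877 cont=20.3441 V=20.8877[EX]; j=2 S=142.7577 intr=0.0000 cont=4.1836 V=4.1836[hold]; j=3 S=185.2499 intr=0.0000 cont=0.0000 V=0.0000[hold]  S*(3)=110.0123
k=2: j=0 S=96.5744 intr=34.3256 cont=31.7738 V=34.3256[EX]; j=1 S=125.3200 intr=5.5800 cont=11.5777 V=11.5777[hold]; j=2 S=162.6218 intr=0.0000 cont=1.8723 V=1.8723[hold]  S*(2)=96.5744
k=1: j=0 S=110.0123 intr=20.8877 cont=21.5325 V=21.5325[hold]; j=1 S=142.7577 intr=0.0000 cont=6.1793 V=6.1793[hold]  S*(1)=-
k=0: j=0 S=125.3200 intr=5.5800 cont=12.9300 V=12.9300[hold]  S*(0)=-

price = 12.9300
boundary = - - 96.5744 110.0123 96.5744
tree:
12.9300
21.5325 6.1793
34.3256 11.5777 1.8723
46.1221 20.8877 4.1836 0.0000
56.4776 34.3256 9.3480 0.0000 0.0000
65.5682 46.1221 20.8877 0.0000 0.0000 0.0000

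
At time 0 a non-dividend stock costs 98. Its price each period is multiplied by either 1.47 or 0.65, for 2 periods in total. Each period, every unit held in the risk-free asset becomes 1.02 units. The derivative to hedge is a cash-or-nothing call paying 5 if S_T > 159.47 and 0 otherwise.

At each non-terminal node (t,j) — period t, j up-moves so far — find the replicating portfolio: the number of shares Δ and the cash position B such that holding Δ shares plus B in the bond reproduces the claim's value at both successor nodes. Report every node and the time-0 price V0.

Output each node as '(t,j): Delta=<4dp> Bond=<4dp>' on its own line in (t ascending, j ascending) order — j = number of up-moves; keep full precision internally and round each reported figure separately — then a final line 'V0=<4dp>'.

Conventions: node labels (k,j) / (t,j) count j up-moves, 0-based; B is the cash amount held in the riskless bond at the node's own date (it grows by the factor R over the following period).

(0,0): Delta=0.0275 Bond=-1.7189
(1,0): Delta=0.0000 Bond=0.0000
(1,1): Delta=0.0423 Bond=-3.8857
V0=0.9785

Arbitrage-free pricing uses the up-move probability p* = (R−d)/(u−d) = 0.4512, discounting each step at R = 1.02.
At maturity the claim pays: V(2,0)=0.0000, V(2,1)=0.0000, V(2,2)=5.0000
(1,0): S=63.7000. Δ = (V_up−V_dn)/(S_up−S_dn) = (0.0000−0.0000)/(93.6390−41.4050) = 0.0000. V = [p*·0.0000 + (1−p*)·0.0000]/1.02 = 0.0000. B = V − Δ·S = 0.0000.
(1,1): S=144.0600. Δ = (V_up−V_dn)/(S_up−S_dn) = (5.0000−0.0000)/(211.7682−93.6390) = 0.0423. V = [p*·5.0000 + (1−p*)·0.0000]/1.02 = 2.2119. B = V − Δ·S = -3.8857.
(0,0): S=98.0000. Δ = (V_up−V_dn)/(S_up−S_dn) = (2.2119−0.0000)/(144.0600−63.7000) = 0.0275. V = [p*·2.2119 + (1−p*)·0.0000]/1.02 = 0.9785. B = V − Δ·S = -1.7189.
Verification: the root portfolio costs Δ(0,0)·S0 + B(0,0) = 0.9785, matching V0.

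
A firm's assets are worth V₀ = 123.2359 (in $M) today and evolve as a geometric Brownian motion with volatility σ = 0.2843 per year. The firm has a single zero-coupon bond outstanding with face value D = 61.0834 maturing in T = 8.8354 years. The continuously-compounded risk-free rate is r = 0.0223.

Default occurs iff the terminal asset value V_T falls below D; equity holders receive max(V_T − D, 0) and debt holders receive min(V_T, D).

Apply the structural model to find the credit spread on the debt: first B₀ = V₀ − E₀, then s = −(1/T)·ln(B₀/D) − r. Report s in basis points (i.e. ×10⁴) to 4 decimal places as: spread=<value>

With assets at 123.2359 and a single debt payment of 61.0834 at 8.8354 years:
d₁ = [ln(V₀/D) + (r + σ²/2)T] / (σ√T)
   = [ln(123.2359/61.0834) + (0.0223 + 0.5·0.2843²)·8.8354] / (0.2843·√8.8354)
   = [0.701860 + 0.554097] / 0.845065 = 1.486226
d₂ = d₁ − σ√T = 1.486226 − 0.845065 = 0.641161
N(d₁) = 0.931390,  N(d₂) = 0.739291,  e^(−rT) = 0.821166
E₀ = V₀·N(d₁) − D·e^(−rT)·N(d₂)
   = 123.2359·0.931390 − 61.0834·0.821166·0.739291 = 77.698152
B₀ = V₀ − E₀ = 123.2359 − 77.698152 = 45.537748
spread = −(1/T)·ln(B₀/D) − r = −(1/8.8354)·ln(45.537748/61.0834) − 0.0223 = 0.01094111
in basis points: 0.01094111 × 10⁴ = 109.4111 bp

spread=109.4111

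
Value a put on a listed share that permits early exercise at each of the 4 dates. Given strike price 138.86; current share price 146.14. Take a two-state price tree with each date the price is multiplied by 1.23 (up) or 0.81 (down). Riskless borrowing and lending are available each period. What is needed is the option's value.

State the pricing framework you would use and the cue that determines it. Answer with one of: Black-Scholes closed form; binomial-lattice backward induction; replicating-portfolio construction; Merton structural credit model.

framework: binomial-lattice backward induction

Key observation: early exercise of the strike-138.86 put must be checked at each of the 4 dates (spot 146.14), which forces a node-by-node comparison of intrinsic and continuation value backward from expiry.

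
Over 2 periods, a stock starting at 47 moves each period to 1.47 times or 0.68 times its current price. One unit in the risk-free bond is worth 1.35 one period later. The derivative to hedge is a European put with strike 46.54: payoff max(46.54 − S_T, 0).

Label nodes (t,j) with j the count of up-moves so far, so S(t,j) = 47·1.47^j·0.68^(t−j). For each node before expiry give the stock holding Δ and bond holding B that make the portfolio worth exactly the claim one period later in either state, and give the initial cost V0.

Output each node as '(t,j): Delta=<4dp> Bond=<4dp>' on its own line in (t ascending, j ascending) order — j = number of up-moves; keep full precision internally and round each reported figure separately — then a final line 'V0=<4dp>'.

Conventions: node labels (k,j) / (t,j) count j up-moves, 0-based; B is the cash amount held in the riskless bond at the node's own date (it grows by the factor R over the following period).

(0,0): Delta=-0.0752 Bond=3.8473
(1,0): Delta=-0.9825 Bond=34.1928
(1,1): Delta=0.0000 Bond=0.0000
V0=0.3141

Arbitrage-free pricing uses the up-move probability p* = (R−d)/(u−d) = 0.8481, discounting each step at R = 1.35.
At maturity the claim pays: V(2,0)=24.8072, V(2,1)=0.0000, V(2,2)=0.0000
(1,0): S=31.9600. Δ = (V_up−V_dn)/(S_up−S_dn) = (0.0000−24.8072)/(46.9812−21.7328) = -0.9825. V = [p*·0.0000 + (1−p*)·24.8072]/1.35 = 2.7912. B = V − Δ·S = 34.1928.
(1,1): S=69.0900. Δ = (V_up−V_dn)/(S_up−S_dn) = (0.0000−0.0000)/(101.5623−46.9812) = 0.0000. V = [p*·0.0000 + (1−p*)·0.0000]/1.35 = 0.0000. B = V − Δ·S = 0.0000.
(0,0): S=47.0000. Δ = (V_up−V_dn)/(S_up−S_dn) = (0.0000−2.7912)/(69.0900−31.9600) = -0.0752. V = [p*·0.0000 + (1−p*)·2.7912]/1.35 = 0.3141. B = V − Δ·S = 3.8473.
Check: Δ(0,0)·S0 + B(0,0) = 0.3141 = V0.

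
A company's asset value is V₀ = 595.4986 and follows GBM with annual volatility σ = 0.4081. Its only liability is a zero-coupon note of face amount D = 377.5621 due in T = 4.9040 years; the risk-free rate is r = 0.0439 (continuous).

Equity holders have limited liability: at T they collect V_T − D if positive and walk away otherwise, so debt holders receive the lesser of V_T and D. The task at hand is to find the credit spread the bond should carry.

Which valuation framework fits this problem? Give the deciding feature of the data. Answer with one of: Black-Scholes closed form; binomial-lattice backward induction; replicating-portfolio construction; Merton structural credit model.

framework: Merton structural credit model

Key observation: the question is about default risk generated by asset-value dynamics against a debt face of 377.5621 — the structural framework prices exactly that.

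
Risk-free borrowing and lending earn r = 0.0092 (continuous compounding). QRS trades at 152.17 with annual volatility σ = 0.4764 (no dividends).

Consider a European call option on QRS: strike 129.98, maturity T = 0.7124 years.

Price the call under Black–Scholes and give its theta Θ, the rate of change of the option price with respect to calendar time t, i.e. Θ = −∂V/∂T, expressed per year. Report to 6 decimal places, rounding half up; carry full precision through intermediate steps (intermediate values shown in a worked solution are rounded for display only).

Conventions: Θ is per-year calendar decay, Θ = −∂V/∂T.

σ√T = 0.4764·√0.7124 = 0.402100
d₁ = (ln(S/K) + (r+σ²/2)T) / (σ√T) = (ln(152.17/129.98) + (0.0092+0.4764²/2)·0.7124) / 0.402100 = (0.157618 + 0.087396) / 0.402100 = 0.609336
d₂ = d₁ − σ√T = 0.609336 − 0.402100 = 0.207237
e^{−rT} = 0.993467
N(d₁) = 0.728849,  N(d₂) = 0.582087
Call price V = S·N(d₁) − K·e^{−rT}·N(d₂) = 110.908981 − 75.165465 = 35.743515
φ(d₁) = (1/√(2π))·e^{−d₁²/2} = 0.331349
Θ = −S·φ(d₁)·σ/(2√T) − r·K·e^{−rT}·N(d₂) = −14.229649 − 0.691522 = -14.921171

price = 35.743515
Θ = -14.921171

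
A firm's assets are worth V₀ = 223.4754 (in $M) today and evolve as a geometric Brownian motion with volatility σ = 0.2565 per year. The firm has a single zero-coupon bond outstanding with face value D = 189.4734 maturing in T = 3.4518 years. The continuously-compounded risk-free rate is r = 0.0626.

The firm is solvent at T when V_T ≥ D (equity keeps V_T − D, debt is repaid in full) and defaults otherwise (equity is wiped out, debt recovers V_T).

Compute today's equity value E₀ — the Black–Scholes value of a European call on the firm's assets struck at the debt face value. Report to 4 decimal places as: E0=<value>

E0=81.2318

Apply the equity-as-call identities (strike 189.4734, horizon 3.4518 years):
d₁ = [ln(V₀/D) + (r + σ²/2)T] / (σ√T)
   = [ln(223.4754/189.4734) + (0.0626 + 0.5·0.2565²)·3.4518] / (0.2565·√3.4518)
   = [0.165053 + 0.329634] / 0.476552 = 1.038053
d₂ = d₁ − σ√T = 1.038053 − 0.476552 = 0.561501
N(d₁) = 0.850377,  N(d₂) = 0.712772,  e^(−rT) = 0.805669
E₀ = V₀·N(d₁) − D·e^(−rT)·N(d₂)
   = 223.4754·0.850377 − 189.4734·0.805669·0.712772 = 81.231775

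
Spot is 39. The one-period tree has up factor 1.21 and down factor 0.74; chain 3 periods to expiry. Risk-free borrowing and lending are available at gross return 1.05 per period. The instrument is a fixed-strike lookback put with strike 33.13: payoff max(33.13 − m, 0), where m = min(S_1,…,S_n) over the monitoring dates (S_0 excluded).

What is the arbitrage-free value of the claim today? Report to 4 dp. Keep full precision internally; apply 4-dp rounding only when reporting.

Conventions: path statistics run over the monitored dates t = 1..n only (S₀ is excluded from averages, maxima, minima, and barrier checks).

price = 2.8767

Under the martingale measure an up-move has probability p* = 0.6596; value the claim as the probability-weighted average of per-path payoffs, discounted 3 periods at R = 1.05.
Enumerate all 2^3 = 8 price paths (U = up ×1.21, D = down ×0.74); each path with k up-moves has probability p*^k·(1−p*)^(3−k).
DDD: m=15.8037, payoff=17.3263, prob=0.039452
UDD: m=25.8412, payoff=7.2888, prob=0.076438
DUD: m=25.8412, payoff=7.2888, prob=0.076438
UUD: m=42.2539, payoff=0.0000, prob=0.148098
DDU: m=21.3564, payoff=11.7736, prob=0.076438
UDU: m=34.9206, payoff=0.0000, prob=0.148098
DUU: m=28.8600, payoff=4.2700, prob=0.148098
UUU: m=47.1900, payoff=0.0000, prob=0.286940
Price = Σ prob·payoff / R^3 = 3.330152 / 1.157625 = 2.8767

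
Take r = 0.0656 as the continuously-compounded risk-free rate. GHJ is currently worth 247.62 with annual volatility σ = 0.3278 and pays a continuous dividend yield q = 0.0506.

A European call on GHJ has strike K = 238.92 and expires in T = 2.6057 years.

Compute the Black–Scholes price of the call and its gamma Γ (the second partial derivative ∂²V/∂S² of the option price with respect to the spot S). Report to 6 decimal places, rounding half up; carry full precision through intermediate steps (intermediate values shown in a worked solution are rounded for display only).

price = 51.904716
Γ = 0.002457

σ√T = 0.3278·√2.6057 = 0.529141
d₁ = (ln(S/K) + (r−q+σ²/2)T) / (σ√T) = (ln(247.62/238.92) + (0.0656−0.0506+0.3278²/2)·2.6057) / 0.529141 = (0.035767 + 0.179080) / 0.529141 = 0.406030
d₂ = d₁ − σ√T = 0.406030 − 0.529141 = -0.123111
e^{−rT} = 0.842877
e^{−qT} = 0.876474
N(d₁) = 0.657640,  N(d₂) = 0.451010
Call price V = S·e^{−qT}·N(d₁) − K·e^{−rT}·N(d₂) = 142.729159 − 90.824443 = 51.904716
φ(d₁) = (1/√(2π))·e^{−d₁²/2} = 0.367376
Γ = e^{−qT}·φ(d₁) / (S·σ·√T) = 0.002457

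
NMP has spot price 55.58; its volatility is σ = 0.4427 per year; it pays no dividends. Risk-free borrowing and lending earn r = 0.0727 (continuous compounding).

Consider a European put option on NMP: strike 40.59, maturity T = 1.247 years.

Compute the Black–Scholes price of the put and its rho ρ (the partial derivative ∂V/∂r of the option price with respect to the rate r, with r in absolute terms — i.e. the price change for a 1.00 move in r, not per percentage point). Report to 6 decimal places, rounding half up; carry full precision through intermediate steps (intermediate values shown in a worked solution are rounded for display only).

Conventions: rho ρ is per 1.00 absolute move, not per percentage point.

σ√T = 0.4427·√1.247 = 0.494359
d₁ = (ln(S/K) + (r+σ²/2)T) / (σ√T) = (ln(55.58/40.59) + (0.0727+0.4427²/2)·1.247) / 0.494359 = (0.314302 + 0.212852) / 0.494359 = 1.066338
d₂ = d₁ − σ√T = 1.066338 − 0.494359 = 0.571979
e^{−rT} = 0.913331
N(−d₁) = 0.143135,  N(−d₂) = 0.283668
Put price V = K·e^{−rT}·N(−d₂) − S·N(−d₁) = 10.516178 − 7.955467 = 2.560711
ρ = −K·T·e^{−rT}·N(−d₂) = -13.113674

price = 2.560711
ρ = -13.113674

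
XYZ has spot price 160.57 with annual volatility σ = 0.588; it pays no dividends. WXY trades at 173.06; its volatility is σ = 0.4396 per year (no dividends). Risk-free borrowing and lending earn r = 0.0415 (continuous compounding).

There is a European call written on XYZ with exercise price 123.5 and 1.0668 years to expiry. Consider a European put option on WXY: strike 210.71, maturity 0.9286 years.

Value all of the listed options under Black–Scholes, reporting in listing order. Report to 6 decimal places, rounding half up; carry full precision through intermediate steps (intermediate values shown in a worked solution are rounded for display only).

price(XYZ call K=123.5) = 58.451496
price(WXY put K=210.71) = 48.499215

[XYZ call K=123.5]
σ√T = 0.588·√1.0668 = 0.607322
d₁ = (ln(S/K) + (r+σ²/2)T) / (σ√T) = (ln(160.57/123.5) + (0.0415+0.588²/2)·1.0668) / 0.607322 = (0.262489 + 0.228692) / 0.607322 = 0.808766
d₂ = d₁ − σ√T = 0.808766 − 0.607322 = 0.201444
e^{−rT} = 0.956694
N(d₁) = 0.790675,  N(d₂) = 0.579824
price = S·N(d₁) − K·e^{−rT}·N(d₂) = 126.958682 − 68.507185 = 58.451496
[WXY put K=210.71]
σ√T = 0.4396·√0.9286 = 0.423616
d₁ = (ln(S/K) + (r+σ²/2)T) / (σ√T) = (ln(173.06/210.71) + (0.0415+0.4396²/2)·0.9286) / 0.423616 = (-0.196844 + 0.128262) / 0.423616 = -0.161898
d₂ = d₁ − σ√T = -0.161898 − 0.423616 = -0.585513
e^{−rT} = 0.962196
N(−d₁) = 0.564307,  N(−d₂) = 0.720899
price = K·e^{−rT}·N(−d₂) − S·N(−d₁) = 146.158149 − 97.658934 = 48.499215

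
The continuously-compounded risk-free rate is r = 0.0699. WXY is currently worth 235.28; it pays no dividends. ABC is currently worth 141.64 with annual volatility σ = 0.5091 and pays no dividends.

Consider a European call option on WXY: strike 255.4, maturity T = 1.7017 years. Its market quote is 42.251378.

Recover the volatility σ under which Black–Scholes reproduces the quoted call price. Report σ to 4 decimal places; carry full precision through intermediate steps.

At σ = 0.3170 the Black–Scholes value reproduces the quote:
σ√T = 0.317·√1.7017 = 0.413524
d₁ = (ln(S/K) + (r+σ²/2)T) / (σ√T) = (ln(235.28/255.4) + (0.0699+0.317²/2)·1.7017) / 0.413524 = (-0.082055 + 0.204450) / 0.413524 = 0.295981
d₂ = d₁ − σ√T = 0.295981 − 0.413524 = -0.117543
e^{−rT} = 0.887853
N(d₁) = 0.616378,  N(d₂) = 0.453215
V = S·N(d₁) − K·e^{−rT}·N(d₂) = 145.021344 − 102.769966 = 42.251378 (the observed quote) — the price is monotone increasing in volatility, hence this σ is the only solution

sigma = 0.3170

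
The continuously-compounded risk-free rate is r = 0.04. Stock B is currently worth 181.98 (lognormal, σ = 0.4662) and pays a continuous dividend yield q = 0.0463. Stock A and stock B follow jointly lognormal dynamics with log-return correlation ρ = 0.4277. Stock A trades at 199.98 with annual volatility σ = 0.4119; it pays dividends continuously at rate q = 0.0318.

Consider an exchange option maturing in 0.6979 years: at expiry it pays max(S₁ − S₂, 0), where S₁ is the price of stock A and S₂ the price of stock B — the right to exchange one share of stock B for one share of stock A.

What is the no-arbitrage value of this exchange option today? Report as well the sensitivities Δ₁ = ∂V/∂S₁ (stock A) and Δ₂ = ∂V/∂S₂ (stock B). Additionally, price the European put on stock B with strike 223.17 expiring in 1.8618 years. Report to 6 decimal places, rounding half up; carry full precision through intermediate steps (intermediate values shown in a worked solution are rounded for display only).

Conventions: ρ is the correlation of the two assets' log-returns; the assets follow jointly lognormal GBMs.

exchange price = 39.748839
Δ1 = 0.663089
Δ2 = -0.510252
price(stock B put K=223.17) = 69.341617

σ_eff = √(σ₁² + σ₂² − 2ρσ₁σ₂) = √(0.4119² + 0.4662² − 2·0.4277·0.4119·0.4662) = 0.471957
d₁ = (ln(S₁/S₂) + (q₂ − q₁ + σ_eff²/2)T) / (σ_eff√T) = (ln(199.98/181.98) + (0.0463 − 0.0318 + 0.111372)·0.6979) / 0.394275 = 0.462029
d₂ = d₁ − σ_eff√T = 0.462029 − 0.394275 = 0.067754
N(d₁) = 0.677970,  N(d₂) = 0.527009
V = S₁·e^{−q₁T}·N(d₁) − S₂·e^{−q₂T}·N(d₂) = 132.604572 − 92.855733 = 39.748839
Δ₁ = e^{−q₁T}·N(d₁) = 0.663089;  Δ₂ = −e^{−q₂T}·N(d₂) = -0.510252
[vanilla: stock B put K=223.17]
σ√T = 0.4662·√1.8618 = 0.636120
d₁ = (ln(S/K) + (r−q+σ²/2)T) / (σ√T) = (ln(181.98/223.17) + (0.04−0.0463+0.4662²/2)·1.8618) / 0.636120 = (-0.204037 + 0.190595) / 0.636120 = -0.021132
d₂ = d₁ − σ√T = -0.021132 − 0.636120 = -0.657251
e^{−rT} = 0.928233
e^{−qT} = 0.917410
N(−d₁) = 0.508430,  N(−d₂) = 0.744490
price = K·e^{−rT}·N(−d₂) − S·e^{−qT}·N(−d₁) = 154.224047 − 84.882430 = 69.341617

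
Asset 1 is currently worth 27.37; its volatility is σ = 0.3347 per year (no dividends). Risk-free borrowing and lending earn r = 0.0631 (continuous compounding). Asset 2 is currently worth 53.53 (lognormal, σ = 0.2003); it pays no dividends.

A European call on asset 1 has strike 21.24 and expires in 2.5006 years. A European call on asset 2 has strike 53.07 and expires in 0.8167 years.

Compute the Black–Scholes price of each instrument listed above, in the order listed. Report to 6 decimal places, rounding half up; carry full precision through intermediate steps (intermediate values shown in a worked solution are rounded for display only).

price(asset 1 call K=21.24) = 10.676024
price(asset 2 call K=53.07) = 5.514944

[asset 1 call K=21.24]
σ√T = 0.3347·√2.5006 = 0.529271
d₁ = (ln(S/K) + (r+σ²/2)T) / (σ√T) = (ln(27.37/21.24) + (0.0631+0.3347²/2)·2.5006) / 0.529271 = (0.253561 + 0.297852) / 0.529271 = 1.041835
d₂ = d₁ − σ√T = 1.041835 − 0.529271 = 0.512565
e^{−rT} = 0.854031
N(d₁) = 0.851256,  N(d₂) = 0.695872
price = S·N(d₁) − K·e^{−rT}·N(d₂) = 23.298877 − 12.622853 = 10.676024
[asset 2 call K=53.07]
σ√T = 0.2003·√0.8167 = 0.181014
d₁ = (ln(S/K) + (r+σ²/2)T) / (σ√T) = (ln(53.53/53.07) + (0.0631+0.2003²/2)·0.8167) / 0.181014 = (0.008630 + 0.067917) / 0.181014 = 0.422880
d₂ = d₁ − σ√T = 0.422880 − 0.181014 = 0.241866
e^{−rT} = 0.949772
N(d₁) = 0.663809,  N(d₂) = 0.595558
price = S·N(d₁) − K·e^{−rT}·N(d₂) = 35.533679 − 30.018735 = 5.514944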